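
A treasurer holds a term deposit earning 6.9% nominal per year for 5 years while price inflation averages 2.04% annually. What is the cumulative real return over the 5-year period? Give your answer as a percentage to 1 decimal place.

26.2%

The annual real rate is (1+6.9%)/(1+2.04%) − 1 = 4.7628%.
Compounded over 5 years: (1 + 0.047628)^5 − 1 ≈ 0.26193.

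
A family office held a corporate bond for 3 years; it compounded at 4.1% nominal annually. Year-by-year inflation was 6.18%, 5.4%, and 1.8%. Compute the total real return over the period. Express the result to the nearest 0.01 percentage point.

Cumulative inflation factor: 1.0618 × 1.054 × 1.018 ≈ 1.13928.
Nominal growth factor: 1.12811. Real growth factor = 1.12811 / 1.13928 ≈ 0.99020.
Total real return ≈ -0.9804%.

-0.98%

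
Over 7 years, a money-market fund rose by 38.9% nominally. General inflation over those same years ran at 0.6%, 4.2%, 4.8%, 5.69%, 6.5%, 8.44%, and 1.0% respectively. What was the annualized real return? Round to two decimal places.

Cumulative inflation factor: 1.006 × 1.042 × 1.048 × 1.0569 × 1.065 × 1.0844 × 1.010 ≈ 1.35432.
Nominal growth factor: 1.38900. Real growth factor = 1.38900 / 1.35432 ≈ 1.02561.
Annualized: 1.02561^(1/7) − 1 ≈ 0.00362.

0.36%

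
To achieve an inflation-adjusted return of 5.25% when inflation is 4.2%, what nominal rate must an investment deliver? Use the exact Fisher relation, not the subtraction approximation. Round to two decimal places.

By the Fisher equation, 1 + r_nom = (1 + 5.25%)(1 + 4.2%) = 1.0525 × 1.042 = 1.096705.
So r_nom = 9.6705%.

9.67%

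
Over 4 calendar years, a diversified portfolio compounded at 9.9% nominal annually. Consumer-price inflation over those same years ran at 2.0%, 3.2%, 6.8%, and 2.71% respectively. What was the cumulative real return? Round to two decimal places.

Cumulative inflation factor: 1.020 × 1.032 × 1.068 × 1.0271 ≈ 1.15469.
Nominal growth factor: 1.45878. Real growth factor = 1.45878 / 1.15469 ≈ 1.26336.
Total real return ≈ 26.3359%.

26.34%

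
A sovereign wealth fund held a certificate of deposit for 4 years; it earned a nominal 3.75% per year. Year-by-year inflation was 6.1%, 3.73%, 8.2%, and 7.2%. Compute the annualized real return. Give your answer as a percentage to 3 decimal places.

Cumulative inflation factor: 1.061 × 1.0373 × 1.082 × 1.072 ≈ 1.27656.
Nominal growth factor: 1.15865. Real growth factor = 1.15865 / 1.27656 ≈ 0.90763.
Annualized: 0.90763^(1/4) − 1 ≈ -0.02394.

-2.394%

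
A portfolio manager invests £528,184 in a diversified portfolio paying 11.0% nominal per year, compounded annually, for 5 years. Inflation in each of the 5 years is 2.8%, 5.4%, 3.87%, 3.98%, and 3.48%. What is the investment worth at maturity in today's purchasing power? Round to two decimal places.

Nominal value at maturity: £528,184 × (1 + 11.0%)^5 ≈ £890,020.76.
Price-level factor over 5 years: 1.028 × 1.054 × 1.0387 × 1.0398 × 1.0348 ≈ 1.2109608153.
The maturity value deflated by that factor is the answer in today's purchasing power.

£734,970.73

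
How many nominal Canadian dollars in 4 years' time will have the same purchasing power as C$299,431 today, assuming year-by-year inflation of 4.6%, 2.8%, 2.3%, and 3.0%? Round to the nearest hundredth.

C$339,261.38

Cumulative price-level factor: 1.046 × 1.028 × 1.023 × 1.030 ≈ 1.1330202127.
The nominal amount required is C$299,431 scaled up by that factor.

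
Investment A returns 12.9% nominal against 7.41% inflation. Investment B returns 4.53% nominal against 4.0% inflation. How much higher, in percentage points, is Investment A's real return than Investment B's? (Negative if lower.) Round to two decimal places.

4.60

Investment A real return: 1.129/1.0741 − 1 = 5.111%.
Investment B real return: 1.0453/1.040 − 1 = 0.510%.
Difference: 5.111 − 0.510 = 4.601 pp.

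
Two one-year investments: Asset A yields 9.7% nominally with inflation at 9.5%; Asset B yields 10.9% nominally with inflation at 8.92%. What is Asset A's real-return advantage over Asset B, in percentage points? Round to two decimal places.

Asset A real return: 1.097/1.095 − 1 = 0.183%.
Asset B real return: 1.109/1.0892 − 1 = 1.818%.
Difference: 0.183 − 1.818 = -1.635 pp.

-1.64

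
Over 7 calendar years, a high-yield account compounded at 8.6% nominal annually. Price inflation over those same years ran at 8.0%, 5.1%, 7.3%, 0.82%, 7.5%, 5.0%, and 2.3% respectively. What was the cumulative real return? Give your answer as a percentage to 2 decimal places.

25.65%

Cumulative inflation factor: 1.080 × 1.051 × 1.073 × 1.0082 × 1.075 × 1.050 × 1.023 ≈ 1.41790.
Nominal growth factor: 1.78159. Real growth factor = 1.78159 / 1.41790 ≈ 1.25650.
Total real return ≈ 25.6500%.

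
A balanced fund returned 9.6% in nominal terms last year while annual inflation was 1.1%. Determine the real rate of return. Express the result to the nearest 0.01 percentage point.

Real return via the Fisher equation: (1 + 9.6%)/(1 + 1.1%) − 1 = 1.096/1.011 − 1 ≈ 0.08408.

8.41%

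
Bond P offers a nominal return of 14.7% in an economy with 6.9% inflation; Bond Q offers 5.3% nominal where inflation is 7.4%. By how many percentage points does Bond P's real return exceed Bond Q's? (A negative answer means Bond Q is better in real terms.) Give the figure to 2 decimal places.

Bond P real return: 1.147/1.069 − 1 = 7.297%.
Bond Q real return: 1.053/1.074 − 1 = -1.955%.
Difference: 7.297 − (-1.955) = 9.252 pp.

9.25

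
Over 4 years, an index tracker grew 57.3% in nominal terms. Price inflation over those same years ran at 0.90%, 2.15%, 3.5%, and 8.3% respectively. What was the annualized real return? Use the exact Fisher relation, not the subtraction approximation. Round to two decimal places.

8.02%

Cumulative inflation factor: 1.0090 × 1.0215 × 1.035 × 1.083 ≈ 1.15531.
Nominal growth factor: 1.57300. Real growth factor = 1.57300 / 1.15531 ≈ 1.36154.
Annualized: 1.36154^(1/4) − 1 ≈ 0.08021.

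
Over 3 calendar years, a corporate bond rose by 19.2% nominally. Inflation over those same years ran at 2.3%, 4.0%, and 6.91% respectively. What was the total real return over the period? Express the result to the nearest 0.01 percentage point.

4.80%

Cumulative inflation factor: 1.023 × 1.040 × 1.0691 ≈ 1.13744.
Nominal growth factor: 1.19200. Real growth factor = 1.19200 / 1.13744 ≈ 1.04797.
Total real return ≈ 4.7970%.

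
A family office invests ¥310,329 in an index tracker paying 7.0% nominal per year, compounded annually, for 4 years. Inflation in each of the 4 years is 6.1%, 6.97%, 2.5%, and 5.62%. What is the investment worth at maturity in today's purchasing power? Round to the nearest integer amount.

Nominal value at maturity: ¥310,329 × (1 + 7.0%)^4 ≈ ¥406,778.
Price-level factor over 4 years: 1.061 × 1.0697 × 1.025 × 1.0562 ≈ 1.2287043852.
Dividing the nominal maturity value by the price-level factor gives the value in today's money.

¥331,063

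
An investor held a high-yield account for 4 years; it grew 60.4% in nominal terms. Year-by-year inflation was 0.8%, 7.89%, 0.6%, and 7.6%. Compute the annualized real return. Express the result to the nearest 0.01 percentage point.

Cumulative inflation factor: 1.008 × 1.0789 × 1.006 × 1.076 ≈ 1.17720.
Nominal growth factor: 1.60400. Real growth factor = 1.60400 / 1.17720 ≈ 1.36255.
Annualized: 1.36255^(1/4) − 1 ≈ 0.08041.

8.04%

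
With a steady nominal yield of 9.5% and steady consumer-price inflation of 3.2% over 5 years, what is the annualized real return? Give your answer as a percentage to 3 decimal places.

6.105%

With constant rates the annual real return is the same each year: (1+9.5%)/(1+3.2%) − 1 = 0.06105.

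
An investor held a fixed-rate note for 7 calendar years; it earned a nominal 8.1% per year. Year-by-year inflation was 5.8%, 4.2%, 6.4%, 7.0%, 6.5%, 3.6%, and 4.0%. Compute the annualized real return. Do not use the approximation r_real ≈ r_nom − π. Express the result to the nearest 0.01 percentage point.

2.61%

Cumulative inflation factor: 1.058 × 1.042 × 1.064 × 1.070 × 1.065 × 1.036 × 1.040 ≈ 1.44020.
Nominal growth factor: 1.72496. Real growth factor = 1.72496 / 1.44020 ≈ 1.19773.
Annualized: 1.19773^(1/7) − 1 ≈ 0.02611.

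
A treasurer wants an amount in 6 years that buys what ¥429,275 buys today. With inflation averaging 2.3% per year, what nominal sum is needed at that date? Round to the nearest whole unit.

¥492,028

Cumulative price-level factor: (1+2.3%)^6 ≈ 1.1461825764.
Multiplying ¥429,275 by the price-level factor gives the future nominal sum.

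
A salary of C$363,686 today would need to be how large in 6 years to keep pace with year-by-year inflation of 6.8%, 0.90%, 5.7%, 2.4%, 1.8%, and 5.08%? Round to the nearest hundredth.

Cumulative price-level factor: 1.068 × 1.0090 × 1.057 × 1.024 × 1.018 × 1.0508 ≈ 1.2476857213.
Multiplying C$363,686 by the price-level factor gives the future nominal sum.

C$453,765.83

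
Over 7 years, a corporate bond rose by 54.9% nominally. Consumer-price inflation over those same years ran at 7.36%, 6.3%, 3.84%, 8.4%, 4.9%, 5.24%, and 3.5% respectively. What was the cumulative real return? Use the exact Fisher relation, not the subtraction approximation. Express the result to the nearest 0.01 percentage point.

5.53%

Cumulative inflation factor: 1.0736 × 1.063 × 1.0384 × 1.084 × 1.049 × 1.0524 × 1.035 ≈ 1.46780.
Nominal growth factor: 1.54900. Real growth factor = 1.54900 / 1.46780 ≈ 1.05532.
Total real return ≈ 5.5322%.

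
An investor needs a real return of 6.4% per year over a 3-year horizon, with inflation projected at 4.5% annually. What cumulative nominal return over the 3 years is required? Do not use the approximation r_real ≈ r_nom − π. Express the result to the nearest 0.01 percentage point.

37.46%

Required annual nominal rate: (1+6.4%)(1+4.5%) − 1 = 11.188%.
Cumulative over 3 years: (1 + 0.11188)^3 − 1 ≈ 0.37459.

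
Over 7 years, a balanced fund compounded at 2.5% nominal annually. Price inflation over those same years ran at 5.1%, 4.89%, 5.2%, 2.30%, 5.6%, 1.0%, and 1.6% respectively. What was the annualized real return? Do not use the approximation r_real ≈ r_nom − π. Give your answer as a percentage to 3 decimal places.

-1.113%

Cumulative inflation factor: 1.051 × 1.0489 × 1.052 × 1.0230 × 1.056 × 1.010 × 1.016 ≈ 1.28560.
Nominal growth factor: 1.18869. Real growth factor = 1.18869 / 1.28560 ≈ 0.92461.
Annualized: 0.92461^(1/7) − 1 ≈ -0.01113.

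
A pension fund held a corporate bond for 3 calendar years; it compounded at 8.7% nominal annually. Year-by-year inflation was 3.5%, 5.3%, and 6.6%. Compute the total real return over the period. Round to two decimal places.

10.55%

Cumulative inflation factor: 1.035 × 1.053 × 1.066 ≈ 1.16179.
Nominal growth factor: 1.28437. Real growth factor = 1.28437 / 1.16179 ≈ 1.10551.
Total real return ≈ 10.5510%.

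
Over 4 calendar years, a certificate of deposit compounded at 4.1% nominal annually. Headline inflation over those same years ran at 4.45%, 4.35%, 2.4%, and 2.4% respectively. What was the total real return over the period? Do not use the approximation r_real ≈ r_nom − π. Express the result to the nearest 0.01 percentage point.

2.75%

Cumulative inflation factor: 1.0445 × 1.0435 × 1.024 × 1.024 ≈ 1.14288.
Nominal growth factor: 1.17436. Real growth factor = 1.17436 / 1.14288 ≈ 1.02755.
Total real return ≈ 2.7548%.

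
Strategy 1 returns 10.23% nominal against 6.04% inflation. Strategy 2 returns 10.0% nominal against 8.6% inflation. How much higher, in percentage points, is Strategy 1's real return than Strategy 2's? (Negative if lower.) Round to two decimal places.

Strategy 1 real return: 1.1023/1.0604 − 1 = 3.951%.
Strategy 2 real return: 1.100/1.086 − 1 = 1.289%.
Difference: 3.951 − 1.289 = 2.662 pp.

2.66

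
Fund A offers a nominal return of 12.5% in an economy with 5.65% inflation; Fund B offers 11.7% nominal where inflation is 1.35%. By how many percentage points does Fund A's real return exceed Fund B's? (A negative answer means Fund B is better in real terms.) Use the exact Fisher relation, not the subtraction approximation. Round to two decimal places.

-3.73

Fund A real return: 1.125/1.0565 − 1 = 6.484%.
Fund B real return: 1.117/1.0135 − 1 = 10.212%.
Difference: 6.484 − 10.212 = -3.728 pp.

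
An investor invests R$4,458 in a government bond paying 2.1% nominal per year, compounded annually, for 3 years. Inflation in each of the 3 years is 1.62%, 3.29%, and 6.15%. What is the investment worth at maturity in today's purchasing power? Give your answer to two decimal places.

R$4,258.53

Nominal value at maturity: R$4,458 × (1 + 2.1%)^3 ≈ R$4,744.79.
Price-level factor over 3 years: 1.0162 × 1.0329 × 1.0615 ≈ 1.1141854083.
The maturity value deflated by that factor is the answer in today's purchasing power.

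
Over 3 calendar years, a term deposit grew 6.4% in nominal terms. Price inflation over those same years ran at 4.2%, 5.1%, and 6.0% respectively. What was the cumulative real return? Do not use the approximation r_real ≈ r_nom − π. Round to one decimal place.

Cumulative inflation factor: 1.042 × 1.051 × 1.060 ≈ 1.16085.
Nominal growth factor: 1.06400. Real growth factor = 1.06400 / 1.16085 ≈ 0.91657.
Total real return ≈ -8.3431%.

-8.3%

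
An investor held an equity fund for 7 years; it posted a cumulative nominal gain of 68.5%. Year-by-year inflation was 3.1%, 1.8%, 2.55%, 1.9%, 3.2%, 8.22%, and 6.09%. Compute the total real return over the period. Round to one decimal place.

29.7%

Cumulative inflation factor: 1.031 × 1.018 × 1.0255 × 1.019 × 1.032 × 1.0822 × 1.0609 ≈ 1.29951.
Nominal growth factor: 1.68500. Real growth factor = 1.68500 / 1.29951 ≈ 1.29665.
Total real return ≈ 29.6648%.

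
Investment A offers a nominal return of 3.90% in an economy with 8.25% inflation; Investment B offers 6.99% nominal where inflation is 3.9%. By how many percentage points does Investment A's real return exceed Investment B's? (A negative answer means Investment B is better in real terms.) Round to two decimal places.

Investment A real return: 1.0390/1.0825 − 1 = -4.018%.
Investment B real return: 1.0699/1.039 − 1 = 2.974%.
Difference: -4.018 − 2.974 = -6.992 pp.

-6.99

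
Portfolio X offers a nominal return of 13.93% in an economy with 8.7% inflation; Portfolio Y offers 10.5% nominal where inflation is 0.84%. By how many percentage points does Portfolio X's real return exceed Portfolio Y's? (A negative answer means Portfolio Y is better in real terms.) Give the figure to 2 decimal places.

-4.77

Portfolio X real return: 1.1393/1.087 − 1 = 4.811%.
Portfolio Y real return: 1.105/1.0084 − 1 = 9.580%.
Difference: 4.811 − 9.580 = -4.769 pp.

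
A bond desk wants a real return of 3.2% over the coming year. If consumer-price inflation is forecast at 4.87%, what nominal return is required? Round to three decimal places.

8.226%

By the Fisher equation, 1 + r_nom = (1 + 3.2%)(1 + 4.87%) = 1.032 × 1.0487 = 1.0822584.
So r_nom = 8.22584%.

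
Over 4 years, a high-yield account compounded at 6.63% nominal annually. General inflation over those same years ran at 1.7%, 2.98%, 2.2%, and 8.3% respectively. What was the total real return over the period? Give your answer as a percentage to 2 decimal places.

11.52%

Cumulative inflation factor: 1.017 × 1.0298 × 1.022 × 1.083 ≈ 1.15919.
Nominal growth factor: 1.29276. Real growth factor = 1.29276 / 1.15919 ≈ 1.11523.
Total real return ≈ 11.5230%.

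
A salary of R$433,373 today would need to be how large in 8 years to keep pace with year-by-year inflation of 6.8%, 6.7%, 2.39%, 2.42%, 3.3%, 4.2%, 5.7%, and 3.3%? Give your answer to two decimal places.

Cumulative price-level factor: 1.068 × 1.067 × 1.0239 × 1.0242 × 1.033 × 1.042 × 1.057 × 1.033 ≈ 1.4044986818.
The nominal amount required is R$433,373 scaled up by that factor.

R$608,671.81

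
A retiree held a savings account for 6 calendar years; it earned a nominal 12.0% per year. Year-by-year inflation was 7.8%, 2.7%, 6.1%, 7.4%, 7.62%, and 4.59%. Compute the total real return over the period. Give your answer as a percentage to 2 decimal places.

39.00%

Cumulative inflation factor: 1.078 × 1.027 × 1.061 × 1.074 × 1.0762 × 1.0459 ≈ 1.42001.
Nominal growth factor: 1.97382. Real growth factor = 1.97382 / 1.42001 ≈ 1.39000.
Total real return ≈ 39.0004%.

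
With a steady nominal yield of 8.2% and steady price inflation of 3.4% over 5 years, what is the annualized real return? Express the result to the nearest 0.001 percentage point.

4.642%

With constant rates the annual real return is the same each year: (1+8.2%)/(1+3.4%) − 1 = 0.04642.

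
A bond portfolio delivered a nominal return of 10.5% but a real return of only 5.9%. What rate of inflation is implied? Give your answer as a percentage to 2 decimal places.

4.34%

From (1+r_nom) = (1+r_real)(1+π), we get 1+π = (1 + 10.5%)/(1 + 5.9%) = 1.105/1.059 ≈ 1.04344.
So π ≈ 4.3437%.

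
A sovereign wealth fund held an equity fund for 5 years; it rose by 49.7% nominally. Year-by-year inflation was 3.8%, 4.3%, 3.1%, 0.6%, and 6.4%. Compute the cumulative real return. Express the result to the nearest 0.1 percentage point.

25.3%

Cumulative inflation factor: 1.038 × 1.043 × 1.031 × 1.006 × 1.064 ≈ 1.19476.
Nominal growth factor: 1.49700. Real growth factor = 1.49700 / 1.19476 ≈ 1.25297.
Total real return ≈ 25.2973%.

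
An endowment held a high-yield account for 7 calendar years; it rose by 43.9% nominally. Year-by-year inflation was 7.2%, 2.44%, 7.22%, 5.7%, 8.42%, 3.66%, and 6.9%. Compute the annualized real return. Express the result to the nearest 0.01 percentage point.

Cumulative inflation factor: 1.072 × 1.0244 × 1.0722 × 1.057 × 1.0842 × 1.0366 × 1.069 ≈ 1.49525.
Nominal growth factor: 1.43900. Real growth factor = 1.43900 / 1.49525 ≈ 0.96238.
Annualized: 0.96238^(1/7) − 1 ≈ -0.00546.

-0.55%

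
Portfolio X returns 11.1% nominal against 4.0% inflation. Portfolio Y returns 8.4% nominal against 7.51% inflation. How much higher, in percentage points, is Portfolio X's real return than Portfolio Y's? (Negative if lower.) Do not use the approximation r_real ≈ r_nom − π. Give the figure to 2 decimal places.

6.00

Portfolio X real return: 1.111/1.040 − 1 = 6.827%.
Portfolio Y real return: 1.084/1.0751 − 1 = 0.828%.
Difference: 6.827 − 0.828 = 5.999 pp.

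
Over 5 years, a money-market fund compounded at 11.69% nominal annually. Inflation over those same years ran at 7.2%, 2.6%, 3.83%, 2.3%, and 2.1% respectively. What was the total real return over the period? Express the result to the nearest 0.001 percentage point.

Cumulative inflation factor: 1.072 × 1.026 × 1.0383 × 1.023 × 1.021 ≈ 1.19280.
Nominal growth factor: 1.73809. Real growth factor = 1.73809 / 1.19280 ≈ 1.45715.
Total real return ≈ 45.7153%.

45.715%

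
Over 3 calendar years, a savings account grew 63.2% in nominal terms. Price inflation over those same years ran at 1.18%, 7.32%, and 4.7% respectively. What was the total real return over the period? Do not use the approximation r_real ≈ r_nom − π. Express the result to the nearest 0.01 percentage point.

43.55%

Cumulative inflation factor: 1.0118 × 1.0732 × 1.047 ≈ 1.13690.
Nominal growth factor: 1.63200. Real growth factor = 1.63200 / 1.13690 ≈ 1.43548.
Total real return ≈ 43.5483%.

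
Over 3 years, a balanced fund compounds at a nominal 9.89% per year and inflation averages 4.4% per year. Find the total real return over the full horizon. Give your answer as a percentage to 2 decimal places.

The annual real rate is (1+9.89%)/(1+4.4%) − 1 = 5.2586%.
Compounded over 3 years: (1 + 0.052586)^3 − 1 ≈ 0.16620.

16.62%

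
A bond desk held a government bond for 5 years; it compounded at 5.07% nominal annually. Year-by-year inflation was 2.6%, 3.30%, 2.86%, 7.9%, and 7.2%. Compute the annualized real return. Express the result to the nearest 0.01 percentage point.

0.31%

Cumulative inflation factor: 1.026 × 1.0330 × 1.0286 × 1.079 × 1.072 ≈ 1.26099.
Nominal growth factor: 1.28054. Real growth factor = 1.28054 / 1.26099 ≈ 1.01551.
Annualized: 1.01551^(1/5) − 1 ≈ 0.00308.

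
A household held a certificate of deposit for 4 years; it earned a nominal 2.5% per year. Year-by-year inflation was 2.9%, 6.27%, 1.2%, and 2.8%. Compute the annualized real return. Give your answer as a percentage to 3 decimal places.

Cumulative inflation factor: 1.029 × 1.0627 × 1.012 × 1.028 ≈ 1.13763.
Nominal growth factor: 1.10381. Real growth factor = 1.10381 / 1.13763 ≈ 0.97028.
Annualized: 0.97028^(1/4) − 1 ≈ -0.00752.

-0.752%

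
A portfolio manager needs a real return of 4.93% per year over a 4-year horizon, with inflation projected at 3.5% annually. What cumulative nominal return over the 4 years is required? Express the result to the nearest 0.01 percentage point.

39.11%

Required annual nominal rate: (1+4.93%)(1+3.5%) − 1 = 8.60255%.
Cumulative over 4 years: (1 + 0.0860255)^4 − 1 ≈ 0.39111.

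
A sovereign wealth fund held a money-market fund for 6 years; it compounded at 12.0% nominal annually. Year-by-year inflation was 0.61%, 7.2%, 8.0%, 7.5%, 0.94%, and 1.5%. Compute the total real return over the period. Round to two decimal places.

Cumulative inflation factor: 1.0061 × 1.072 × 1.080 × 1.075 × 1.0094 × 1.015 ≈ 1.28291.
Nominal growth factor: 1.97382. Real growth factor = 1.97382 / 1.28291 ≈ 1.53855.
Total real return ≈ 53.8547%.

53.85%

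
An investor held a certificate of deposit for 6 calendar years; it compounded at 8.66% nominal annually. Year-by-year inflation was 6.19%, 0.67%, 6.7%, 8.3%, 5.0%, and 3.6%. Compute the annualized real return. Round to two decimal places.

3.44%

Cumulative inflation factor: 1.0619 × 1.0067 × 1.067 × 1.083 × 1.050 × 1.036 ≈ 1.34377.
Nominal growth factor: 1.64596. Real growth factor = 1.64596 / 1.34377 ≈ 1.22488.
Annualized: 1.22488^(1/6) − 1 ≈ 0.03438.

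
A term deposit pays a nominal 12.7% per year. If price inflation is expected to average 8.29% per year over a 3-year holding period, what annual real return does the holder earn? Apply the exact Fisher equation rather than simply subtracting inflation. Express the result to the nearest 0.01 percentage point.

4.07%

With constant rates the annual real return is the same each year: (1+12.7%)/(1+8.29%) − 1 = 0.04072.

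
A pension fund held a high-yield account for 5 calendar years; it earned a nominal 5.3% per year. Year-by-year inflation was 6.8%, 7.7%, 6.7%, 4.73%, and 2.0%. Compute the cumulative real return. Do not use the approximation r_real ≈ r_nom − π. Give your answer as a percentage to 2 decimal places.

Cumulative inflation factor: 1.068 × 1.077 × 1.067 × 1.0473 × 1.020 ≈ 1.31106.
Nominal growth factor: 1.29462. Real growth factor = 1.29462 / 1.31106 ≈ 0.98746.
Total real return ≈ -1.2541%.

-1.25%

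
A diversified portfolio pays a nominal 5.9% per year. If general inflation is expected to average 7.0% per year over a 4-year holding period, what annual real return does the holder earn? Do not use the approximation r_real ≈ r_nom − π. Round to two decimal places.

With constant rates the annual real return is the same each year: (1+5.9%)/(1+7.0%) − 1 = -0.01028.

-1.03%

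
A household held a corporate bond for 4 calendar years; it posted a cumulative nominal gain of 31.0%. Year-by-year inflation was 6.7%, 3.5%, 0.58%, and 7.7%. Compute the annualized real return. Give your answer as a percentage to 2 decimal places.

2.30%

Cumulative inflation factor: 1.067 × 1.035 × 1.0058 × 1.077 ≈ 1.19628.
Nominal growth factor: 1.31000. Real growth factor = 1.31000 / 1.19628 ≈ 1.09506.
Annualized: 1.09506^(1/4) − 1 ≈ 0.02296.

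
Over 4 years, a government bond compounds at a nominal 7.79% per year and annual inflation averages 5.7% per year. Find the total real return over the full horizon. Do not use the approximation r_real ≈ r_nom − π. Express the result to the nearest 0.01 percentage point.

The annual real rate is (1+7.79%)/(1+5.7%) − 1 = 1.9773%.
Compounded over 4 years: (1 + 0.019773)^4 − 1 ≈ 0.08147.

8.15%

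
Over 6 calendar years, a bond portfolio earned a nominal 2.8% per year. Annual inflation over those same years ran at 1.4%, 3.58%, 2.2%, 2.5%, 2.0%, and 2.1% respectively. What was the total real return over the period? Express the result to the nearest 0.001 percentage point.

3.002%

Cumulative inflation factor: 1.014 × 1.0358 × 1.022 × 1.025 × 1.020 × 1.021 ≈ 1.14582.
Nominal growth factor: 1.18021. Real growth factor = 1.18021 / 1.14582 ≈ 1.03002.
Total real return ≈ 3.0016%.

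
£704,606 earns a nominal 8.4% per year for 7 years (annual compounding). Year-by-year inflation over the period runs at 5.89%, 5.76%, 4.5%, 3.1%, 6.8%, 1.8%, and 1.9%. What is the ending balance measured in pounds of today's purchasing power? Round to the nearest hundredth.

Nominal value at maturity: £704,606 × (1 + 8.4%)^7 ≈ £1,239,228.27.
Price-level factor over 7 years: 1.0589 × 1.0576 × 1.045 × 1.031 × 1.068 × 1.018 × 1.019 ≈ 1.3367326652.
The maturity value deflated by that factor is the answer in today's purchasing power.

£927,057.67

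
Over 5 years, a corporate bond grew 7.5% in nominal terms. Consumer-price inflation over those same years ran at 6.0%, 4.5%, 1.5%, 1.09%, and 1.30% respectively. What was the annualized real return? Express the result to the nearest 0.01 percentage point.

Cumulative inflation factor: 1.060 × 1.045 × 1.015 × 1.0109 × 1.0130 ≈ 1.15135.
Nominal growth factor: 1.07500. Real growth factor = 1.07500 / 1.15135 ≈ 0.93369.
Annualized: 0.93369^(1/5) − 1 ≈ -0.01363.

-1.36%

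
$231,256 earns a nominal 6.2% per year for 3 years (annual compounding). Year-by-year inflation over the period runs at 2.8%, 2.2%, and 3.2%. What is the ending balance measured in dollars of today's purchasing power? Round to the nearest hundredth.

$255,471.73

Nominal value at maturity: $231,256 × (1 + 6.2%)^3 ≈ $276,991.57.
Price-level factor over 3 years: 1.028 × 1.022 × 1.032 = 1.084235712.
Dividing the nominal maturity value by the price-level factor gives the value in today's money.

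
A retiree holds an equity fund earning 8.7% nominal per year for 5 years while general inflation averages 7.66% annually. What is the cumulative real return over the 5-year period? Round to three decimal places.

4.924%

The annual real rate is (1+8.7%)/(1+7.66%) − 1 = 0.9660%.
Compounded over 5 years: (1 + 0.009660)^5 − 1 ≈ 0.04924.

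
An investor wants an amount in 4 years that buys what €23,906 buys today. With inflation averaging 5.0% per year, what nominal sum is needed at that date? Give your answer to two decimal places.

€29,057.89

Cumulative price-level factor: (1+5.0%)^4 = 1.21550625.
Multiplying €23,906 by the price-level factor gives the future nominal sum.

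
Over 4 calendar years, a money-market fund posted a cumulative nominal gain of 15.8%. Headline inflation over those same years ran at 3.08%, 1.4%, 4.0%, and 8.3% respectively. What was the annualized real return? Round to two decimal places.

-0.41%

Cumulative inflation factor: 1.0308 × 1.014 × 1.040 × 1.083 ≈ 1.17726.
Nominal growth factor: 1.15800. Real growth factor = 1.15800 / 1.17726 ≈ 0.98364.
Annualized: 0.98364^(1/4) − 1 ≈ -0.00412.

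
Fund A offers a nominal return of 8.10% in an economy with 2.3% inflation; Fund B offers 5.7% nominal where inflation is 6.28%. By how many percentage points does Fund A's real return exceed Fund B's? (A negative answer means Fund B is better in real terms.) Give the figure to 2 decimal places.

6.22

Fund A real return: 1.0810/1.023 − 1 = 5.670%.
Fund B real return: 1.057/1.0628 − 1 = -0.546%.
Difference: 5.670 − (-0.546) = 6.216 pp.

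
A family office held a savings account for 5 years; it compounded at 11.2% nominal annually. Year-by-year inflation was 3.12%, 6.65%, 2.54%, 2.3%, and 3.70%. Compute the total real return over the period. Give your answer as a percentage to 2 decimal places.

Cumulative inflation factor: 1.0312 × 1.0665 × 1.0254 × 1.023 × 1.0370 ≈ 1.19633.
Nominal growth factor: 1.70029. Real growth factor = 1.70029 / 1.19633 ≈ 1.42126.
Total real return ≈ 42.1257%.

42.13%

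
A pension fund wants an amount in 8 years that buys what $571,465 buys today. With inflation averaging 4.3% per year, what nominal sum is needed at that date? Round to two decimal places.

$800,320.80

Cumulative price-level factor: (1+4.3%)^8 ≈ 1.4004721197.
Multiplying $571,465 by the price-level factor gives the future nominal sum.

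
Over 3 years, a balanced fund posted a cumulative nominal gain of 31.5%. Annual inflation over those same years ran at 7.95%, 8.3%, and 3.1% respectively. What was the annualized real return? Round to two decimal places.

2.95%

Cumulative inflation factor: 1.0795 × 1.083 × 1.031 ≈ 1.20534.
Nominal growth factor: 1.31500. Real growth factor = 1.31500 / 1.20534 ≈ 1.09098.
Annualized: 1.09098^(1/3) − 1 ≈ 0.02945.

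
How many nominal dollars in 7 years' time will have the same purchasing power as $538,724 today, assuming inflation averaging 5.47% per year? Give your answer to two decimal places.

$782,111.99

Cumulative price-level factor: (1+5.47%)^7 ≈ 1.4517860602.
The nominal amount required is $538,724 scaled up by that factor.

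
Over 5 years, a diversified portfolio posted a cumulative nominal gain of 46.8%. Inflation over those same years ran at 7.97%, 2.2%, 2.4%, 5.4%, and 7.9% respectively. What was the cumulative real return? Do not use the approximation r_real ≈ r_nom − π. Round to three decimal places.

14.238%

Cumulative inflation factor: 1.0797 × 1.022 × 1.024 × 1.054 × 1.079 ≈ 1.28504.
Nominal growth factor: 1.46800. Real growth factor = 1.46800 / 1.28504 ≈ 1.14238.
Total real return ≈ 14.2379%.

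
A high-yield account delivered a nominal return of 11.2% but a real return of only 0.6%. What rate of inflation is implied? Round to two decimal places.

From (1+r_nom) = (1+r_real)(1+π), we get 1+π = (1 + 11.2%)/(1 + 0.6%) = 1.112/1.006 ≈ 1.10537.
So π ≈ 10.5368%.

10.54%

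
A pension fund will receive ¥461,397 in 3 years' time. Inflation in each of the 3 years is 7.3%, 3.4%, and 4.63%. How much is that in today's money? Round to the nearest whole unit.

Price-level factor over 3 years: 1.073 × 1.034 × 1.0463 = 1.1608510166.
Purchasing power today: ¥461,397 divided by that factor.

¥397,464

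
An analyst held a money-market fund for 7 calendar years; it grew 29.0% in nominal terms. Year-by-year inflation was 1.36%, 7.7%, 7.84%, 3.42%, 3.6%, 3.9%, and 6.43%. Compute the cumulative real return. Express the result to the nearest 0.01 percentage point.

Cumulative inflation factor: 1.0136 × 1.077 × 1.0784 × 1.0342 × 1.036 × 1.039 × 1.0643 ≈ 1.39478.
Nominal growth factor: 1.29000. Real growth factor = 1.29000 / 1.39478 ≈ 0.92488.
Total real return ≈ -7.5124%.

-7.51%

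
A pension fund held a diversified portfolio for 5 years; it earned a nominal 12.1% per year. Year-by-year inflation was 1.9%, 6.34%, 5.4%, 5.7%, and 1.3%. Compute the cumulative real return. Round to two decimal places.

Cumulative inflation factor: 1.019 × 1.0634 × 1.054 × 1.057 × 1.013 ≈ 1.22291.
Nominal growth factor: 1.77022. Real growth factor = 1.77022 / 1.22291 ≈ 1.44755.
Total real return ≈ 44.7545%.

44.75%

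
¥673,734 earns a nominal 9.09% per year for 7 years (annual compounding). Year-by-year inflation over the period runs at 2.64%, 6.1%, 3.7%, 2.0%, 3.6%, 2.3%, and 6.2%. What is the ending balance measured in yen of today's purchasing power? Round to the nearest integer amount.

¥955,459

Nominal value at maturity: ¥673,734 × (1 + 9.09%)^7 ≈ ¥1,238,748.
Price-level factor over 7 years: 1.0264 × 1.061 × 1.037 × 1.020 × 1.036 × 1.023 × 1.062 ≈ 1.2964950449.
The maturity value deflated by that factor is the answer in today's purchasing power.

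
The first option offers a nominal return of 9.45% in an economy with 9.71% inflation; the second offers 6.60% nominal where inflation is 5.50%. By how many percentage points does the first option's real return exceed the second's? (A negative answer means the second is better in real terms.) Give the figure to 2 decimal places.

-1.28

The first option real return: 1.0945/1.0971 − 1 = -0.237%.
The second real return: 1.0660/1.0550 − 1 = 1.043%.
Difference: -0.237 − 1.043 = -1.280 pp.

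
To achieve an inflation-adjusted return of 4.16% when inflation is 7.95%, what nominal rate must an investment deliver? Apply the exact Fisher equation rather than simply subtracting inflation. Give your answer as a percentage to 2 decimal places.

12.44%

By the Fisher equation, 1 + r_nom = (1 + 4.16%)(1 + 7.95%) = 1.0416 × 1.0795 = 1.1244072.
So r_nom = 12.44072%.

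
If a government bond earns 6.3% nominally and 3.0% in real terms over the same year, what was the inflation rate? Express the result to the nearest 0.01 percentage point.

From (1+r_nom) = (1+r_real)(1+π), we get 1+π = (1 + 6.3%)/(1 + 3.0%) = 1.063/1.030 ≈ 1.03204.
So π ≈ 3.2039%.

3.20%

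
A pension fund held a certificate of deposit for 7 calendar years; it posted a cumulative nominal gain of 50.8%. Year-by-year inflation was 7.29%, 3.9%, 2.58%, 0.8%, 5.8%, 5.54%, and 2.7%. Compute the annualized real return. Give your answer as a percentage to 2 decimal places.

Cumulative inflation factor: 1.0729 × 1.039 × 1.0258 × 1.008 × 1.058 × 1.0554 × 1.027 ≈ 1.32182.
Nominal growth factor: 1.50800. Real growth factor = 1.50800 / 1.32182 ≈ 1.14085.
Annualized: 1.14085^(1/7) − 1 ≈ 0.01900.

1.90%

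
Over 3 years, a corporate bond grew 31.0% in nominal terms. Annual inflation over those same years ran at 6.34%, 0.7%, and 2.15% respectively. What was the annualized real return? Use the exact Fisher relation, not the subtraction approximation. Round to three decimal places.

Cumulative inflation factor: 1.0634 × 1.007 × 1.0215 ≈ 1.09387.
Nominal growth factor: 1.31000. Real growth factor = 1.31000 / 1.09387 ≈ 1.19759.
Annualized: 1.19759^(1/3) − 1 ≈ 0.06195.

6.195%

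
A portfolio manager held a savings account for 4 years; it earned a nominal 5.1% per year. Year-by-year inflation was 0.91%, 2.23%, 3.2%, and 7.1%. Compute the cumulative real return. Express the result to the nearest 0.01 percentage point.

7.01%

Cumulative inflation factor: 1.0091 × 1.0223 × 1.032 × 1.071 ≈ 1.14020.
Nominal growth factor: 1.22014. Real growth factor = 1.22014 / 1.14020 ≈ 1.07011.
Total real return ≈ 7.0112%.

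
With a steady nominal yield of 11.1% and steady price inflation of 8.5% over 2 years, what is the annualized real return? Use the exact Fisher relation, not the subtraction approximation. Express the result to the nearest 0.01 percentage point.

2.40%

With constant rates the annual real return is the same each year: (1+11.1%)/(1+8.5%) − 1 = 0.02396.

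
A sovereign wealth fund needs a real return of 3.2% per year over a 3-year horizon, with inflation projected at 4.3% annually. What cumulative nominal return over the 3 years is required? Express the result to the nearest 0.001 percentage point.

24.707%

Required annual nominal rate: (1+3.2%)(1+4.3%) − 1 = 7.6376%.
Cumulative over 3 years: (1 + 0.076376)^3 − 1 ≈ 0.24707.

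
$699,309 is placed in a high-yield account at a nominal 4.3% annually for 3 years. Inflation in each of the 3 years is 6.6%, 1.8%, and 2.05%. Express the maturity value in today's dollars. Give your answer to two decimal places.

$716,479.97

Nominal value at maturity: $699,309 × (1 + 4.3%)^3 ≈ $793,454.53.
Price-level factor over 3 years: 1.066 × 1.018 × 1.0205 = 1.107434354.
Dividing the nominal maturity value by the price-level factor gives the value in today's money.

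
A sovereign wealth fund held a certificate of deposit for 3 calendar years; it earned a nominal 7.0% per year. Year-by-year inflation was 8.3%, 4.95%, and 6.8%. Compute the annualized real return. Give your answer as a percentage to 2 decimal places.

0.31%

Cumulative inflation factor: 1.083 × 1.0495 × 1.068 ≈ 1.21390.
Nominal growth factor: 1.22504. Real growth factor = 1.22504 / 1.21390 ≈ 1.00918.
Annualized: 1.00918^(1/3) − 1 ≈ 0.00305.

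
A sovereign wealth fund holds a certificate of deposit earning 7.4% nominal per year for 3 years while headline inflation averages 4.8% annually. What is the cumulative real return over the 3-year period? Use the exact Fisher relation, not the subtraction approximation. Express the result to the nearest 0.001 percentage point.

7.629%

The annual real rate is (1+7.4%)/(1+4.8%) − 1 = 2.4809%.
Compounded over 3 years: (1 + 0.024809)^3 − 1 ≈ 0.07629.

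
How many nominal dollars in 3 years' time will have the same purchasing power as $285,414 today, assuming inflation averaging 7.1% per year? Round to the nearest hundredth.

Cumulative price-level factor: (1+7.1%)^3 = 1.228480911.
Multiplying $285,414 by the price-level factor gives the future nominal sum.

$350,625.65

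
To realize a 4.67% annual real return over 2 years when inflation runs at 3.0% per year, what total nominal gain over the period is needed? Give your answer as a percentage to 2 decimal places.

Required annual nominal rate: (1+4.67%)(1+3.0%) − 1 = 7.8101%.
Cumulative over 2 years: (1 + 0.078101)^2 − 1 ≈ 0.16230.

16.23%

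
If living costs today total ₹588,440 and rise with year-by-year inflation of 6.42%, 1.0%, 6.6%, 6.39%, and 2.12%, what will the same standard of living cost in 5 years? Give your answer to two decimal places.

Cumulative price-level factor: 1.0642 × 1.010 × 1.066 × 1.0639 × 1.0212 ≈ 1.2448397512.
The nominal amount required is ₹588,440 scaled up by that factor.

₹732,513.50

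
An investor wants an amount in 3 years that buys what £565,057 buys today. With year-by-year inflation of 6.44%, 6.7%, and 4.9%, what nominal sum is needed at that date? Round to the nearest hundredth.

Cumulative price-level factor: 1.0644 × 1.067 × 1.049 = 1.1913648252.
The nominal amount required is £565,057 scaled up by that factor.

£673,189.03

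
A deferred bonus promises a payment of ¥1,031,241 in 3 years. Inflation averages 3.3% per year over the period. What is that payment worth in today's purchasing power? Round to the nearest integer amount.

¥935,533

Price-level factor over 3 years: (1 + 3.3%)^3 = 1.102302937.
Purchasing power today: ¥1,031,241 divided by that factor.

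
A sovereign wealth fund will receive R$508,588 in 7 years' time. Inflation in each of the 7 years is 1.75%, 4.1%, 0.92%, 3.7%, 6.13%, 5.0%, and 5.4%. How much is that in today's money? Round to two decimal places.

R$390,622.17

Price-level factor over 7 years: 1.0175 × 1.041 × 1.0092 × 1.037 × 1.0613 × 1.050 × 1.054 ≈ 1.3019947104.
Purchasing power today: R$508,588 divided by that factor.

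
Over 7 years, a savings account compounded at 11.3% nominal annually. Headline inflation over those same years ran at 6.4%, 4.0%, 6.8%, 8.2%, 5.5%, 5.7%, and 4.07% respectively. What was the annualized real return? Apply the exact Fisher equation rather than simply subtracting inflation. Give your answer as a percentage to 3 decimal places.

5.198%

Cumulative inflation factor: 1.064 × 1.040 × 1.068 × 1.082 × 1.055 × 1.057 × 1.0407 ≈ 1.48397.
Nominal growth factor: 2.11576. Real growth factor = 2.11576 / 1.48397 ≈ 1.42574.
Annualized: 1.42574^(1/7) − 1 ≈ 0.05198.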